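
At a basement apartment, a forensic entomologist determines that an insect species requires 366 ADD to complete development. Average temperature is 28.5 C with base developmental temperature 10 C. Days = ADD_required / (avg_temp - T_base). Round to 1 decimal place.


Insect development time:
Effective temperature = avg_temp - T_base = 28.5 - 10 = 18.5 C
Days = ADD / effective_temp = 366 / 18.5 = 19.8 days

19.8


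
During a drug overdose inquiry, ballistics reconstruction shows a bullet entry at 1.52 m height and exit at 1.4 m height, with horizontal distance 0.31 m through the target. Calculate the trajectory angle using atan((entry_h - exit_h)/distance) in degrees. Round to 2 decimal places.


Bullet trajectory angle:
Height difference = 1.52 - 1.4 = 0.12 m
angle = atan(0.12 / 0.31)
angle = atan(0.387097)
angle = 21.16 degrees

21.16


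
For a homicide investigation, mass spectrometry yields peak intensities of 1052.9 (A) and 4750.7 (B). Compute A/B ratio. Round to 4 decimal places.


Spectral peak ratio:
Peak A = 1052.9 counts
Peak B = 4750.7 counts
Ratio = 1052.9 / 4750.7 = 0.2216

0.2216


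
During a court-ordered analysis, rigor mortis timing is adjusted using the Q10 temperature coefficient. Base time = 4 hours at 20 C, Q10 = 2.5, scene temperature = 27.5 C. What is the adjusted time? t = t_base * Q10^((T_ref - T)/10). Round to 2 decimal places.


Rigor mortis time adjustment:
Exponent = (T_ref - T_actual) / 10 = (20 - 27.5) / 10 = -0.75
Q10 factor = 2.5^-0.75 = 0.50297
t_adjusted = 4 * 0.50297 = 2.01 hours

2.01


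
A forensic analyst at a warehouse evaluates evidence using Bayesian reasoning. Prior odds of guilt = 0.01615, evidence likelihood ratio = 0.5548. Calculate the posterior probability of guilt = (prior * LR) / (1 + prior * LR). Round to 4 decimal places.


Bayesian evidence evaluation:
Posterior odds = prior_odds * LR = 0.01615 * 0.5548 = 0.00896002
Posterior probability = posterior_odds / (1 + posterior_odds)
= 0.00896002 / (1 + 0.00896002)
= 0.00896002 / 1.00896002
= 0.0089

0.0089


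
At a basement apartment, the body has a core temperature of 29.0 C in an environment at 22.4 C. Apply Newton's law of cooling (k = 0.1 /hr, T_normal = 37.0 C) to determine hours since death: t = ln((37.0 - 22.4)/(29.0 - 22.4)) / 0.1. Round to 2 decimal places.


Using Newton's law of cooling:
t = ln((T_normal - T_ambient) / (T_body - T_ambient)) / k
T_normal - T_ambient = 14.6
T_body - T_ambient = 6.6
Ratio = 2.212121
ln(ratio) = 0.793952
t = 0.793952 / 0.1 = 7.94 hours

7.94


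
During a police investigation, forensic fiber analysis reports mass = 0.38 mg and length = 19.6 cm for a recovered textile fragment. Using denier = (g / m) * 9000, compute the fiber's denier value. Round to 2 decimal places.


Denier calculation:
Mass in grams = 0.38 mg / 1000 = 0.00038 g
Length in meters = 19.6 cm / 100 = 0.196 m
Linear density = mass / length = 0.00038 / 0.196 = 0.00193878 g/m
Denier = (g/m) * 9000 = 0.00193878 * 9000 = 17.45

17.45


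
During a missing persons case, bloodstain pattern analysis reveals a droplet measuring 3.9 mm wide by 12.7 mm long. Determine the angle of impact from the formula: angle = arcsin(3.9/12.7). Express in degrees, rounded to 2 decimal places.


Blood spatter impact angle calculation:
width / length = 3.9 / 12.7 = 0.307087
angle = arcsin(0.307087)
angle = 17.88 degrees

17.88


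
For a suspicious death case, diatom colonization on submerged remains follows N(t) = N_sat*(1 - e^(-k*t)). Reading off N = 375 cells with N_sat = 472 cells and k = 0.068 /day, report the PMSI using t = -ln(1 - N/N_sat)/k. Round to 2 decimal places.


PMSI from diatom colonization curve:
N / N_sat = 375 / 472 = 0.794492
1 - N/N_sat = 0.205508
ln(1 - N/N_sat) = -1.58227
t = -ln(1 - N/N_sat) / k = -(-1.58227) / 0.068 = 23.27 days

23.27


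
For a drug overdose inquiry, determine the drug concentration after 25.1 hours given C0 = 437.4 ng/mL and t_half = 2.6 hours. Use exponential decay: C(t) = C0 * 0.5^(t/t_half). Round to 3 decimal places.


Drug concentration decay:
Number of half-lives = t / t_half = 25.1 / 2.6 = 9.653846
Decay factor = 0.5^9.653846 = 0.00124137
C(t) = 437.4 * 0.00124137 = 0.543 ng/mL

0.543


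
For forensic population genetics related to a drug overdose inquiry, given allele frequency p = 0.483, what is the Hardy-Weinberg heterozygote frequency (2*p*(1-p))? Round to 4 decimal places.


Hardy-Weinberg heterozygote frequency:
q = 1 - p = 1 - 0.483 = 0.517
2pq = 2 * 0.483 * 0.517 = 0.4994

0.4994


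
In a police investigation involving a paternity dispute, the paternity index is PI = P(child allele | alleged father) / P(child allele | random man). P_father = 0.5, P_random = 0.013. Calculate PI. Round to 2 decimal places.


Paternity Index calculation:
PI = P(allele|father) / P(allele|random)
PI = 0.5 / 0.013
PI = 38.46

38.46


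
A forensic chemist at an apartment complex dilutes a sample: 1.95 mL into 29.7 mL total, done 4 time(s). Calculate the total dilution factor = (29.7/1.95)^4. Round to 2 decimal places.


Dilution factor calculation:
Single dilution = V_total / V_sample = 29.7 / 1.95 ≈ 15.230769
Number of dilutions = 4
Total DF = (29.7 / 1.95)^4 (full precision, rounded at the end) = 53813.02

53813.02


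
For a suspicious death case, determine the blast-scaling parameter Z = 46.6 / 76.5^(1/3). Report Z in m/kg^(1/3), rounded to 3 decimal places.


Scaled distance calculation:
W^(1/3) = 76.5^(1/3) = 4.245092
Z = R / W^(1/3) = 46.6 / 4.245092
Z = 10.977 m/kg^(1/3)

10.977


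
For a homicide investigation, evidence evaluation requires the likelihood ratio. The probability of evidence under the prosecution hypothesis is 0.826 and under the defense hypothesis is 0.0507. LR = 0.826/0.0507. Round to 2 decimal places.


Likelihood ratio calculation:
LR = P(E|Hp) / P(E|Hd)
LR = 0.826 / 0.0507
LR = 16.29

16.29


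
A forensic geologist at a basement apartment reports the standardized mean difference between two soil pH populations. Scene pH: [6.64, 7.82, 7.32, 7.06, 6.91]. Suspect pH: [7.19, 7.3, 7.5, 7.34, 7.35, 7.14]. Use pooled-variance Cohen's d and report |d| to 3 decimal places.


Pooled-variance Cohen's d for soil pH comparison:
Scene mean = 35.75 / 5 = 7.15
Suspect mean = 43.82 / 6 = 7.303333
Scene sample variance s_s^2 = 0.2009
Suspect sample variance s_c^2 = 0.016347
Pooled variance = ((n_s-1)*s_s^2 + (n_c-1)*s_c^2) / (n_s + n_c - 2) = 0.09837
Pooled SD = sqrt(0.09837) = 0.31364
Mean difference = -0.153333
|d| = |-0.153333| / 0.31364 = 0.489

0.489


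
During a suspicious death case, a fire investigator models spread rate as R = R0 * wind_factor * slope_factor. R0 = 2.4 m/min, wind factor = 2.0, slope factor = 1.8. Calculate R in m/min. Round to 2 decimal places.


Fire spread rate calculation:
R = R0 * wind_factor * slope_factor
= 2.4 * 2.0 * 1.8
= 4.8 * 1.8
= 8.64 m/min

8.64


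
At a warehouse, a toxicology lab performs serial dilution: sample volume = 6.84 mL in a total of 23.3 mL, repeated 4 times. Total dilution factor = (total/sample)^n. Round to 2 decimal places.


Dilution factor calculation:
Single dilution = V_total / V_sample = 23.3 / 6.84 ≈ 3.406433
Number of dilutions = 4
Total DF = (23.3 / 6.84)^4 (full precision, rounded at the end) = 134.65

134.65


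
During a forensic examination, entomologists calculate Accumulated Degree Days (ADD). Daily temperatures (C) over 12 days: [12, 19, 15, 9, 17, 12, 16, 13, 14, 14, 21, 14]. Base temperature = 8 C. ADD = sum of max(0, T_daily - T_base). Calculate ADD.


Computing ADD day by day:
Day 1: max(0, 12 - 8) = 4
Day 2: max(0, 19 - 8) = 11
Day 3: max(0, 15 - 8) = 7
Day 4: max(0, 9 - 8) = 1
Day 5: max(0, 17 - 8) = 9
Day 6: max(0, 12 - 8) = 4
Day 7: max(0, 16 - 8) = 8
Day 8: max(0, 13 - 8) = 5
Day 9: max(0, 14 - 8) = 6
Day 10: max(0, 14 - 8) = 6
Day 11: max(0, 21 - 8) = 13
Day 12: max(0, 14 - 8) = 6
Total ADD = 80

80


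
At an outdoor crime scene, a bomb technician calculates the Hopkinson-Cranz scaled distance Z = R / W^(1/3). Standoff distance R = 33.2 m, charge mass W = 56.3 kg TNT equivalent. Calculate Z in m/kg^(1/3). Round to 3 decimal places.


Scaled distance calculation:
W^(1/3) = 56.3^(1/3) = 3.832682
Z = R / W^(1/3) = 33.2 / 3.832682
Z = 8.662 m/kg^(1/3)

8.662


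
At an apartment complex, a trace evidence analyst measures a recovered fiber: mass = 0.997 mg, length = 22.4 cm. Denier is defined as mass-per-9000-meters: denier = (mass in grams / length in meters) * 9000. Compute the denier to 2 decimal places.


Denier calculation:
Mass in grams = 0.997 mg / 1000 = 0.000997 g
Length in meters = 22.4 cm / 100 = 0.224 m
Linear density = mass / length = 0.000997 / 0.224 = 0.00445089 g/m
Denier = (g/m) * 9000 = 0.00445089 * 9000 = 40.06

40.06


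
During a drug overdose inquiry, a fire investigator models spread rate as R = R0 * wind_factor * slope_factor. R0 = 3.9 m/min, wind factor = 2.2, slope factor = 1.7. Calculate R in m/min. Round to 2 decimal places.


Fire spread rate calculation:
R = R0 * wind_factor * slope_factor
= 3.9 * 2.2 * 1.7
= 8.58 * 1.7
= 14.59 m/min

14.59


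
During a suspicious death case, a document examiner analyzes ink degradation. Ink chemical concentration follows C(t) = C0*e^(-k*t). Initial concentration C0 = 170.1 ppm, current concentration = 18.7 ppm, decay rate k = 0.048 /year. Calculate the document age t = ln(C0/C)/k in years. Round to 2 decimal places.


Document age estimation:
C0/C = 170.1 / 18.7 = 9.096257
ln(C0/C) = 2.207863
t = 2.207863 / 0.048 = 46.00 years

46.00


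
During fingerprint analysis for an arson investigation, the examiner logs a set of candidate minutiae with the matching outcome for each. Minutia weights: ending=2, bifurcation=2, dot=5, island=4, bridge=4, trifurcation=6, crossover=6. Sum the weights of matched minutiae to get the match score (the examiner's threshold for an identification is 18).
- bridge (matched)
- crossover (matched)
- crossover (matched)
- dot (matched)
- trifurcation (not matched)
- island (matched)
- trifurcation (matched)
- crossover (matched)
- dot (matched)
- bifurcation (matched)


Weighted minutiae match score:
  bridge: matched, +4 (running total 4)
  crossover: matched, +6 (running total 10)
  crossover: matched, +6 (running total 16)
  dot: matched, +5 (running total 21)
  trifurcation: not matched, +0
  island: matched, +4 (running total 25)
  trifurcation: matched, +6 (running total 31)
  crossover: matched, +6 (running total 37)
  dot: matched, +5 (running total 42)
  bifurcation: matched, +2 (running total 44)
Total score = 44
Threshold = 18; verdict = identification

44


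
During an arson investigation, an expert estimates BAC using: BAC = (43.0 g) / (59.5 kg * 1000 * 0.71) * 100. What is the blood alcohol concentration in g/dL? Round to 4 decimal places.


Applying the Widmark formula:
BAC = (dose_g / (body_wt * 1000 * r)) * 100
Denominator = 59.5 * 1000 * 0.71 = 42245
BAC = (43.0 / 42245) * 100
BAC = 0.1018 g/dL

0.1018


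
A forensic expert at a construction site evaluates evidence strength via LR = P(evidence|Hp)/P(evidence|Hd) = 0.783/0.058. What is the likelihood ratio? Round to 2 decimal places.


Likelihood ratio calculation:
LR = P(E|Hp) / P(E|Hd)
LR = 0.783 / 0.058
LR = 13.50

13.50


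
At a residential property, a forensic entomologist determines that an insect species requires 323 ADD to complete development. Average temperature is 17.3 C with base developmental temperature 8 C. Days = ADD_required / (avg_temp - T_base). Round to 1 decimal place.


Insect development time:
Effective temperature = avg_temp - T_base = 17.3 - 8 = 9.3 C
Days = ADD / effective_temp = 323 / 9.3 = 34.7 days

34.7


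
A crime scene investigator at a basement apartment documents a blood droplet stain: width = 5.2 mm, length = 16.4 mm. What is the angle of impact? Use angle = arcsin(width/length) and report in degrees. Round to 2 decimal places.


Blood spatter impact angle calculation:
width / length = 5.2 / 16.4 = 0.317073
angle = arcsin(0.317073)
angle = 18.49 degrees

18.49


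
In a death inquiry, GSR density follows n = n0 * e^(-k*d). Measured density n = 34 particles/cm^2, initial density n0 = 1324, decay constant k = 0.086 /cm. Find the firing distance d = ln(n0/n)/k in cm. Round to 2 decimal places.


GSR distance calculation:
n0/n = 1324 / 34 = 38.941176
ln(n0/n) = 3.662052
d = 3.662052 / 0.086 = 42.58 cm

42.58


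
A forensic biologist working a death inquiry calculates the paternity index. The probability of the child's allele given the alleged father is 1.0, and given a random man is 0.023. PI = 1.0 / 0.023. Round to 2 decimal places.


Paternity Index calculation:
PI = P(allele|father) / P(allele|random)
PI = 1.0 / 0.023
PI = 43.48

43.48


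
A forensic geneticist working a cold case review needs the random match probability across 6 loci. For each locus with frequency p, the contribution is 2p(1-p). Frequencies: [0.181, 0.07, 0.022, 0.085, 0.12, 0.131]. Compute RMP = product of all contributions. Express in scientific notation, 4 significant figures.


Computing RMP for 6 loci:
Locus 1: 2 * 0.181 * 0.819 = 0.296478
Locus 2: 2 * 0.07 * 0.93 = 0.1302
Locus 3: 2 * 0.022 * 0.978 = 0.043032
Locus 4: 2 * 0.085 * 0.915 = 0.15555
Locus 5: 2 * 0.12 * 0.88 = 0.2112
Locus 6: 2 * 0.131 * 0.869 = 0.227678
RMP = 1.242e-05

1.242e-05


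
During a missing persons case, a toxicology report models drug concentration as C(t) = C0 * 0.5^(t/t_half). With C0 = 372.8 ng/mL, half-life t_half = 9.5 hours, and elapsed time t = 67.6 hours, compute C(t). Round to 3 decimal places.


Drug concentration decay:
Number of half-lives = t / t_half = 67.6 / 9.5 = 7.115789
Decay factor = 0.5^7.115789 = 0.00720998
C(t) = 372.8 * 0.00720998 = 2.688 ng/mL

2.688


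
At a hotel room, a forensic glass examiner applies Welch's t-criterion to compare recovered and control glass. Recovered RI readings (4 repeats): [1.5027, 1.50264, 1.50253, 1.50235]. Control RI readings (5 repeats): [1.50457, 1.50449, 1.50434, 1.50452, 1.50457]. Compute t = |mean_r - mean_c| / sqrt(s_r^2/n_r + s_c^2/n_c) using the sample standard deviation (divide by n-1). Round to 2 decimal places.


Welch's t-criterion for glass RI comparison:
Recovered mean = sum / n_r = 6.01022 / 4 = 1.502555
Control mean = sum / n_c = 7.52249 / 5 = 1.504498
Recovered sample variance s_r^2 = 2.36333e-08
Control sample variance s_c^2 = 8.97e-09
Welch SE (unpooled) = sqrt(s_r^2/n_r + s_c^2/n_c) = sqrt(5.90833e-09 + 1.794e-09) = sqrt(7.70233e-09) = 8.77629e-05
|mean_r - mean_c| = 0.001943
t = 0.001943 / 8.77629e-05 = 22.14

22.14


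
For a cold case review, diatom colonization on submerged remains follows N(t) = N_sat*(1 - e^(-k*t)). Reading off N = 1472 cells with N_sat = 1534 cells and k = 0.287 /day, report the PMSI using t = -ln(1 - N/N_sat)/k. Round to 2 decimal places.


PMSI from diatom colonization curve:
N / N_sat = 1472 / 1534 = 0.959583
1 - N/N_sat = 0.040417
ln(1 - N/N_sat) = -3.208505
t = -ln(1 - N/N_sat) / k = -(-3.208505) / 0.287 = 11.18 days

11.18


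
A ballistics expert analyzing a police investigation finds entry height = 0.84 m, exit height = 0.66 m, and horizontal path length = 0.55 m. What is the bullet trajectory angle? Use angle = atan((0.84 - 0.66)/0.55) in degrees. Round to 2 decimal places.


Bullet trajectory angle:
Height difference = 0.84 - 0.66 = 0.18 m
angle = atan(0.18 / 0.55)
angle = atan(0.327273)
angle = 18.12 degrees

18.12


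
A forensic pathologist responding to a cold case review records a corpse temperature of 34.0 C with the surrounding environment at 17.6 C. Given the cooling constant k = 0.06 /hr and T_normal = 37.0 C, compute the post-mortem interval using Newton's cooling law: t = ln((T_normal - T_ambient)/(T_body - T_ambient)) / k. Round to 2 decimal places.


Using Newton's law of cooling:
t = ln((T_normal - T_ambient) / (T_body - T_ambient)) / k
T_normal - T_ambient = 19.4
T_body - T_ambient = 16.4
Ratio = 1.182927
ln(ratio) = 0.167992
t = 0.167992 / 0.06 = 2.80 hours

2.80


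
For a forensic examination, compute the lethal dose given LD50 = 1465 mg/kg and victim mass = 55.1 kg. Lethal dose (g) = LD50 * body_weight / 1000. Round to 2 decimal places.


Lethal dose calculation:
Lethal dose = LD50 * body_weight / 1000
= 1465 * 55.1 / 1000
= 80721.5 / 1000
= 80.72 g

80.72


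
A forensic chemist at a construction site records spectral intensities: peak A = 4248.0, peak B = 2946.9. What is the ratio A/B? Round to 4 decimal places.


Spectral peak ratio:
Peak A = 4248.0 counts
Peak B = 2946.9 counts
Ratio = 4248.0 / 2946.9 = 1.4415

1.4415


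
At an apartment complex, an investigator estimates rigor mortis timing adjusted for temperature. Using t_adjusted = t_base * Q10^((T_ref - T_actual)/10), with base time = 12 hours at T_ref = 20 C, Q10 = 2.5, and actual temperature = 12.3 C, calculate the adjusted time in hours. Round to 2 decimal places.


Rigor mortis time adjustment:
Exponent = (T_ref - T_actual) / 10 = (20 - 12.3) / 10 = 0.77
Q10 factor = 2.5^0.77 = 2.02495
t_adjusted = 12 * 2.02495 = 24.30 hours

24.30


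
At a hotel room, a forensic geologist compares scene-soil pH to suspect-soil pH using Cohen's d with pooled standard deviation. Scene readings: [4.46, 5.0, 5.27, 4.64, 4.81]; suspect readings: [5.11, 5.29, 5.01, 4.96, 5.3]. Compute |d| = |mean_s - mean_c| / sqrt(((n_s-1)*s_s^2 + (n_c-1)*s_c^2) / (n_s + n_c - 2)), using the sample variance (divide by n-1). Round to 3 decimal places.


Pooled-variance Cohen's d for soil pH comparison:
Scene mean = 24.18 / 5 = 4.836
Suspect mean = 25.67 / 5 = 5.134
Scene sample variance s_s^2 = 0.09893
Suspect sample variance s_c^2 = 0.02453
Pooled variance = ((n_s-1)*s_s^2 + (n_c-1)*s_c^2) / (n_s + n_c - 2) = 0.06173
Pooled SD = sqrt(0.06173) = 0.248455
Mean difference = -0.298
|d| = |-0.298| / 0.248455 = 1.199

1.199


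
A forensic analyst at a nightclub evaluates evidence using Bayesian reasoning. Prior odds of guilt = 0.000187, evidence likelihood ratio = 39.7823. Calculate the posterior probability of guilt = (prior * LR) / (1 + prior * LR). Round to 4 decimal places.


Bayesian evidence evaluation:
Posterior odds = prior_odds * LR = 0.000187 * 39.7823 = 0.00743929
Posterior probability = posterior_odds / (1 + posterior_odds)
= 0.00743929 / (1 + 0.00743929)
= 0.00743929 / 1.00743929
= 0.0074

0.0074


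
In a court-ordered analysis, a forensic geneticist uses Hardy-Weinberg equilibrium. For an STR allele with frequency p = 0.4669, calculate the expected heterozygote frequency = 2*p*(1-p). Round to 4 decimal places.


Hardy-Weinberg heterozygote frequency:
q = 1 - p = 1 - 0.4669 = 0.5331
2pq = 2 * 0.4669 * 0.5331 = 0.4978

0.4978


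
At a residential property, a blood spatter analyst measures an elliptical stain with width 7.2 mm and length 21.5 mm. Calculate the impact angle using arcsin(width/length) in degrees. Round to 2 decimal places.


Blood spatter impact angle calculation:
width / length = 7.2 / 21.5 = 0.334884
angle = arcsin(0.334884)
angle = 19.57 degrees

19.57


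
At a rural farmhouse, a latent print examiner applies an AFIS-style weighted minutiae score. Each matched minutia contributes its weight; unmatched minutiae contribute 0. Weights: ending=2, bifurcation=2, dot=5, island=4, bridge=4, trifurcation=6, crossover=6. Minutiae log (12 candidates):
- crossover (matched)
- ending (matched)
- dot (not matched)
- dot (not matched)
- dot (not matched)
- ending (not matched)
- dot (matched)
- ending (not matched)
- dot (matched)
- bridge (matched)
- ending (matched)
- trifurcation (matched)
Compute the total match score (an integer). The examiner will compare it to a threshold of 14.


Weighted minutiae match score:
  crossover: matched, +6 (running total 6)
  ending: matched, +2 (running total 8)
  dot: not matched, +0
  dot: not matched, +0
  dot: not matched, +0
  ending: not matched, +0
  dot: matched, +5 (running total 13)
  ending: not matched, +0
  dot: matched, +5 (running total 18)
  bridge: matched, +4 (running total 22)
  ending: matched, +2 (running total 24)
  trifurcation: matched, +6 (running total 30)
Total score = 30
Threshold = 14; verdict = identification

30


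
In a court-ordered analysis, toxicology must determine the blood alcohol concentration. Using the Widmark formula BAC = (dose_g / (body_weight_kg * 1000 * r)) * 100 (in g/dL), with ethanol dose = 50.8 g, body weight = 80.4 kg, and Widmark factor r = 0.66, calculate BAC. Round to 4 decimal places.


Applying the Widmark formula:
BAC = (dose_g / (body_wt * 1000 * r)) * 100
Denominator = 80.4 * 1000 * 0.66 = 53064
BAC = (50.8 / 53064) * 100
BAC = 0.0957 g/dL

0.0957


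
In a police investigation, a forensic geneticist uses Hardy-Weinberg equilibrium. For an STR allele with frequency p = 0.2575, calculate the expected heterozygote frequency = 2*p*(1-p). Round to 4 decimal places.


Hardy-Weinberg heterozygote frequency:
q = 1 - p = 1 - 0.2575 = 0.7425
2pq = 2 * 0.2575 * 0.7425 = 0.3824

0.3824


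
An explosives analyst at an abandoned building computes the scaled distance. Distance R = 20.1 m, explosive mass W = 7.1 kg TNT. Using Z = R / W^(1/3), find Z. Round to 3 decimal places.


Scaled distance calculation:
W^(1/3) = 7.1^(1/3) = 1.921997
Z = R / W^(1/3) = 20.1 / 1.921997
Z = 10.458 m/kg^(1/3)

10.458


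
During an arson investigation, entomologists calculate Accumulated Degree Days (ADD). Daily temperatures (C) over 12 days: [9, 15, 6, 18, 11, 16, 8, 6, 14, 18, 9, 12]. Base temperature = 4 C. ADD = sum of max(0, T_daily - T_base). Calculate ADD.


Computing ADD day by day:
Day 1: max(0, 9 - 4) = 5
Day 2: max(0, 15 - 4) = 11
Day 3: max(0, 6 - 4) = 2
Day 4: max(0, 18 - 4) = 14
Day 5: max(0, 11 - 4) = 7
Day 6: max(0, 16 - 4) = 12
Day 7: max(0, 8 - 4) = 4
Day 8: max(0, 6 - 4) = 2
Day 9: max(0, 14 - 4) = 10
Day 10: max(0, 18 - 4) = 14
Day 11: max(0, 9 - 4) = 5
Day 12: max(0, 12 - 4) = 8
Total ADD = 94

94


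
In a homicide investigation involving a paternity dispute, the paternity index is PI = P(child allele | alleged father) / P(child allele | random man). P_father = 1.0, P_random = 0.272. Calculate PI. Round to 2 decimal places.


Paternity Index calculation:
PI = P(allele|father) / P(allele|random)
PI = 1.0 / 0.272
PI = 3.68

3.68


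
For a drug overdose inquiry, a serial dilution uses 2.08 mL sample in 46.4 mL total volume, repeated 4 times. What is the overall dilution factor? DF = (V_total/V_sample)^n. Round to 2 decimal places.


Dilution factor calculation:
Single dilution = V_total / V_sample = 46.4 / 2.08 ≈ 22.307692
Number of dilutions = 4
Total DF = (46.4 / 2.08)^4 (full precision, rounded at the end) = 247638.74

247638.74


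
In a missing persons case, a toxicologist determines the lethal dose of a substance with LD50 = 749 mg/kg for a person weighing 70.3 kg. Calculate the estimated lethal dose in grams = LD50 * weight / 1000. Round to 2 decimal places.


Lethal dose calculation:
Lethal dose = LD50 * body_weight / 1000
= 749 * 70.3 / 1000
= 52654.7 / 1000
= 52.65 g

52.65


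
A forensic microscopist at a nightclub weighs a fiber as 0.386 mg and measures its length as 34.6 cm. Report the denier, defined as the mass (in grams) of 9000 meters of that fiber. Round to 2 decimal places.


Denier calculation:
Mass in grams = 0.386 mg / 1000 = 0.000386 g
Length in meters = 34.6 cm / 100 = 0.346 m
Linear density = mass / length = 0.000386 / 0.346 = 0.00111561 g/m
Denier = (g/m) * 9000 = 0.00111561 * 9000 = 10.04

10.04


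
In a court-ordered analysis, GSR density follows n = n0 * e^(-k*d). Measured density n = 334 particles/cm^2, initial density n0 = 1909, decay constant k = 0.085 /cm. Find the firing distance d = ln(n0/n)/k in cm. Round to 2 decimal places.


GSR distance calculation:
n0/n = 1909 / 334 = 5.715569
ln(n0/n) = 1.743194
d = 1.743194 / 0.085 = 20.51 cm

20.51


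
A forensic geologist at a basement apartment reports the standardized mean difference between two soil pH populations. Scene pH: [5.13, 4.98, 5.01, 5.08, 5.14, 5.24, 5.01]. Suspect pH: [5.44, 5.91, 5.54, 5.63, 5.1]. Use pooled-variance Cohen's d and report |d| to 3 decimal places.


Pooled-variance Cohen's d for soil pH comparison:
Scene mean = 35.59 / 7 = 5.084286
Suspect mean = 27.62 / 5 = 5.524
Scene sample variance s_s^2 = 0.008562
Suspect sample variance s_c^2 = 0.08683
Pooled variance = ((n_s-1)*s_s^2 + (n_c-1)*s_c^2) / (n_s + n_c - 2) = 0.039869
Pooled SD = sqrt(0.039869) = 0.199672
Mean difference = -0.439714
|d| = |-0.439714| / 0.199672 = 2.202

2.202


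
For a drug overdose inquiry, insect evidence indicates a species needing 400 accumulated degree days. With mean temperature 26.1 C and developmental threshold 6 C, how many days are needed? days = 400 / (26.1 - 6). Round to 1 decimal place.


Insect development time:
Effective temperature = avg_temp - T_base = 26.1 - 6 = 20.1 C
Days = ADD / effective_temp = 400 / 20.1 = 19.9 days

19.9


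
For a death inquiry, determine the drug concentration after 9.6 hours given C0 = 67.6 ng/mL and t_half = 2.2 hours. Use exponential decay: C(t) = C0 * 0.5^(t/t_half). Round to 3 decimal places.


Drug concentration decay:
Number of half-lives = t / t_half = 9.6 / 2.2 = 4.363636
Decay factor = 0.5^4.363636 = 0.04857521
C(t) = 67.6 * 0.04857521 = 3.284 ng/mL

3.284


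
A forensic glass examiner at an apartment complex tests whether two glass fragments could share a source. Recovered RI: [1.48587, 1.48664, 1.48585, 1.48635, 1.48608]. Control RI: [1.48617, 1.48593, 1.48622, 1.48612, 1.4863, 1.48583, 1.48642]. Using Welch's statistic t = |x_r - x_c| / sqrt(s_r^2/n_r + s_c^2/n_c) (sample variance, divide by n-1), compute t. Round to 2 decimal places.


Welch's t-criterion for glass RI comparison:
Recovered mean = sum / n_r = 7.43079 / 5 = 1.486158
Control mean = sum / n_c = 10.40299 / 7 = 1.4861414
Recovered sample variance s_r^2 = 1.1327e-07
Control sample variance s_c^2 = 4.1981e-08
Welch SE (unpooled) = sqrt(s_r^2/n_r + s_c^2/n_c) = sqrt(2.2654e-08 + 5.99728e-09) = sqrt(2.86513e-08) = 0.000169267
|mean_r - mean_c| = 1.65714e-05
t = 1.65714e-05 / 0.000169267 = 0.10

0.10


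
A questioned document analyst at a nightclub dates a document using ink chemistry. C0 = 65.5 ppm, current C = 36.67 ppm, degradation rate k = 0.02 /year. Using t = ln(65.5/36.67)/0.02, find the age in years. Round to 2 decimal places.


Document age estimation:
C0/C = 65.5 / 36.67 = 1.786201
ln(C0/C) = 0.580091
t = 0.580091 / 0.02 = 29.00 years

29.00


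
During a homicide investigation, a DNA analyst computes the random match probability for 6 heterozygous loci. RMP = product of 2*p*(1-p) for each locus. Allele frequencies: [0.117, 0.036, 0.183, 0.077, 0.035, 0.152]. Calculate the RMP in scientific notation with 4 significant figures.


Computing RMP for 6 loci:
Locus 1: 2 * 0.117 * 0.883 = 0.206622
Locus 2: 2 * 0.036 * 0.964 = 0.069408
Locus 3: 2 * 0.183 * 0.817 = 0.299022
Locus 4: 2 * 0.077 * 0.923 = 0.142142
Locus 5: 2 * 0.035 * 0.965 = 0.06755
Locus 6: 2 * 0.152 * 0.848 = 0.257792
RMP = 1.061e-05

1.061e-05


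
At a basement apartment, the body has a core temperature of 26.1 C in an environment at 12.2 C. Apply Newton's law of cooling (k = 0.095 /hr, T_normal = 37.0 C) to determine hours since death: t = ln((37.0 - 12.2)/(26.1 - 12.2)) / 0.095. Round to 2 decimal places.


Using Newton's law of cooling:
t = ln((T_normal - T_ambient) / (T_body - T_ambient)) / k
T_normal - T_ambient = 24.8
T_body - T_ambient = 13.9
Ratio = 1.784173
ln(ratio) = 0.578955
t = 0.578955 / 0.095 = 6.09 hours

6.09


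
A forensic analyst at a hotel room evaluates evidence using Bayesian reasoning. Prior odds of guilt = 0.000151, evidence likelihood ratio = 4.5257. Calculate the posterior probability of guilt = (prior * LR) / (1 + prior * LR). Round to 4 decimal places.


Bayesian evidence evaluation:
Posterior odds = prior_odds * LR = 0.000151 * 4.5257 = 0.0006833807
Posterior probability = posterior_odds / (1 + posterior_odds)
= 0.0006833807 / (1 + 0.0006833807)
= 0.0006833807 / 1.0006833807
= 0.0007

0.0007


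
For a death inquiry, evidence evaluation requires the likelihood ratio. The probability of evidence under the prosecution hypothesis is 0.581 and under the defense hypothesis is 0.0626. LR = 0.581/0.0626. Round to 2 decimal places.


Likelihood ratio calculation:
LR = P(E|Hp) / P(E|Hd)
LR = 0.581 / 0.0626
LR = 9.28

9.28


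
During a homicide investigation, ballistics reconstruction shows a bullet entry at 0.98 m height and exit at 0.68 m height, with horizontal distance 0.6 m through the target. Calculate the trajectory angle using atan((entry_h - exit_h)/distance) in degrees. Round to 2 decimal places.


Bullet trajectory angle:
Height difference = 0.98 - 0.68 = 0.3 m
angle = atan(0.3 / 0.6)
angle = atan(0.5)
angle = 26.57 degrees

26.57


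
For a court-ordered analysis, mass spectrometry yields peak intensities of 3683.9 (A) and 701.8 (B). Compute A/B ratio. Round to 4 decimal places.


Spectral peak ratio:
Peak A = 3683.9 counts
Peak B = 701.8 counts
Ratio = 3683.9 / 701.8 = 5.2492

5.2492


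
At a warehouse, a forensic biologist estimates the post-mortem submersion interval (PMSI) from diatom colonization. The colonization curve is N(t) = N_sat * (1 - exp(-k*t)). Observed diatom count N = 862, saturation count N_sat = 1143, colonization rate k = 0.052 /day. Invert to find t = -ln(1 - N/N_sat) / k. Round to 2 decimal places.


PMSI from diatom colonization curve:
N / N_sat = 862 / 1143 = 0.754156
1 - N/N_sat = 0.245844
ln(1 - N/N_sat) = -1.403058
t = -ln(1 - N/N_sat) / k = -(-1.403058) / 0.052 = 26.98 days

26.98


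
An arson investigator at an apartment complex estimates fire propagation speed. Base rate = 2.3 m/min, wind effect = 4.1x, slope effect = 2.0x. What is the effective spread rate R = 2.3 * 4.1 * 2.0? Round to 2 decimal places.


Fire spread rate calculation:
R = R0 * wind_factor * slope_factor
= 2.3 * 4.1 * 2.0
= 9.43 * 2.0
= 18.86 m/min

18.86


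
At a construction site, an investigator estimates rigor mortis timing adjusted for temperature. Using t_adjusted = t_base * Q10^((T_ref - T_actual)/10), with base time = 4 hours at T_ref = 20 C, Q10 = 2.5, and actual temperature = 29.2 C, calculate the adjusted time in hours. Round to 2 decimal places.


Rigor mortis time adjustment:
Exponent = (T_ref - T_actual) / 10 = (20 - 29.2) / 10 = -0.92
Q10 factor = 2.5^-0.92 = 0.43042
t_adjusted = 4 * 0.43042 = 1.72 hours

1.72


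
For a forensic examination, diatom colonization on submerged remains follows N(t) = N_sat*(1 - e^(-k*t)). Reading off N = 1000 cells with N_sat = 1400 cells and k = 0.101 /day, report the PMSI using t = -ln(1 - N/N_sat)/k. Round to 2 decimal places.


PMSI from diatom colonization curve:
N / N_sat = 1000 / 1400 = 0.714286
1 - N/N_sat = 0.285714
ln(1 - N/N_sat) = -1.252764
t = -ln(1 - N/N_sat) / k = -(-1.252764) / 0.101 = 12.40 days

12.40


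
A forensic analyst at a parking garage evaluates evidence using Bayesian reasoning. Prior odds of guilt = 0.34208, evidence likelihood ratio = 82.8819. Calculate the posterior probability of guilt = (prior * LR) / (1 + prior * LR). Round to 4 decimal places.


Bayesian evidence evaluation:
Posterior odds = prior_odds * LR = 0.34208 * 82.8819 = 28.35224
Posterior probability = posterior_odds / (1 + posterior_odds)
= 28.35224 / (1 + 28.35224)
= 28.35224 / 29.35224
= 0.9659

0.9659


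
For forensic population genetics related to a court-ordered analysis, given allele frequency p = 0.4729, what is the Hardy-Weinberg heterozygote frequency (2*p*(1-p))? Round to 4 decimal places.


Hardy-Weinberg heterozygote frequency:
q = 1 - p = 1 - 0.4729 = 0.5271
2pq = 2 * 0.4729 * 0.5271 = 0.4985

0.4985


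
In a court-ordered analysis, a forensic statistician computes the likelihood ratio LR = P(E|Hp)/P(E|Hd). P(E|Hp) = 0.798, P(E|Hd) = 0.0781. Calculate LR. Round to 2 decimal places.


Likelihood ratio calculation:
LR = P(E|Hp) / P(E|Hd)
LR = 0.798 / 0.0781
LR = 10.22

10.22


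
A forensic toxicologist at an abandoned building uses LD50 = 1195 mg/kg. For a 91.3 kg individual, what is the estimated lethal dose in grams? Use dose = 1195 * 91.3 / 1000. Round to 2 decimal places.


Lethal dose calculation:
Lethal dose = LD50 * body_weight / 1000
= 1195 * 91.3 / 1000
= 109103.5 / 1000
= 109.10 g

109.10


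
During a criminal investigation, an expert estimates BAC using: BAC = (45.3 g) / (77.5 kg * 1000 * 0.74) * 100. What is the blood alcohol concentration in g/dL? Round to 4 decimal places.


Applying the Widmark formula:
BAC = (dose_g / (body_wt * 1000 * r)) * 100
Denominator = 77.5 * 1000 * 0.74 = 57350
BAC = (45.3 / 57350) * 100
BAC = 0.0790 g/dL

0.0790


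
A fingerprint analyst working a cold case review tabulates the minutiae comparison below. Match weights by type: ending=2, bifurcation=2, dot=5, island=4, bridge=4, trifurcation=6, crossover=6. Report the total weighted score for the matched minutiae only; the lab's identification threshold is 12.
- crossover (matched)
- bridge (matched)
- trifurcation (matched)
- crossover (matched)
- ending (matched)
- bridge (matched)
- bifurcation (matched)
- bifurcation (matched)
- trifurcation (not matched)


Weighted minutiae match score:
  crossover: matched, +6 (running total 6)
  bridge: matched, +4 (running total 10)
  trifurcation: matched, +6 (running total 16)
  crossover: matched, +6 (running total 22)
  ending: matched, +2 (running total 24)
  bridge: matched, +4 (running total 28)
  bifurcation: matched, +2 (running total 30)
  bifurcation: matched, +2 (running total 32)
  trifurcation: not matched, +0
Total score = 32
Threshold = 12; verdict = identification

32


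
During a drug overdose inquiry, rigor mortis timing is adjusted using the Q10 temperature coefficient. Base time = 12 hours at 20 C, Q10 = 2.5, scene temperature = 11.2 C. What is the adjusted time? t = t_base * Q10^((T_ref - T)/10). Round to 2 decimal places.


Rigor mortis time adjustment:
Exponent = (T_ref - T_actual) / 10 = (20 - 11.2) / 10 = 0.88
Q10 factor = 2.5^0.88 = 2.23969
t_adjusted = 12 * 2.23969 = 26.88 hours

26.88


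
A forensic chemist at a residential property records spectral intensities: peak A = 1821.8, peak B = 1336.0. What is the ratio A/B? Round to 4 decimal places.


Spectral peak ratio:
Peak A = 1821.8 counts
Peak B = 1336.0 counts
Ratio = 1821.8 / 1336.0 = 1.3636

1.3636


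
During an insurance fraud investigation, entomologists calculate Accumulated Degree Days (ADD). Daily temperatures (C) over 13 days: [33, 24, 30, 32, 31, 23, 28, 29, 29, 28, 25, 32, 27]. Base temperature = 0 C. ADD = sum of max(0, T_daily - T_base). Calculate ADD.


Computing ADD day by day:
Day 1: max(0, 33 - 0) = 33
Day 2: max(0, 24 - 0) = 24
Day 3: max(0, 30 - 0) = 30
Day 4: max(0, 32 - 0) = 32
Day 5: max(0, 31 - 0) = 31
Day 6: max(0, 23 - 0) = 23
Day 7: max(0, 28 - 0) = 28
Day 8: max(0, 29 - 0) = 29
Day 9: max(0, 29 - 0) = 29
Day 10: max(0, 28 - 0) = 28
Day 11: max(0, 25 - 0) = 25
Day 12: max(0, 32 - 0) = 32
Day 13: max(0, 27 - 0) = 27
Total ADD = 371

371


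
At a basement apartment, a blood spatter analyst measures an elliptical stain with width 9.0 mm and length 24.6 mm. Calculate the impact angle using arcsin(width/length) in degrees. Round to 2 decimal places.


Blood spatter impact angle calculation:
width / length = 9.0 / 24.6 = 0.365854
angle = arcsin(0.365854)
angle = 21.46 degrees

21.46


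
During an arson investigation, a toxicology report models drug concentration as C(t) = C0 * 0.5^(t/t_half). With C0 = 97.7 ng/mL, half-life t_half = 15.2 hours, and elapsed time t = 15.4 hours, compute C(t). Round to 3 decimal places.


Drug concentration decay:
Number of half-lives = t / t_half = 15.4 / 15.2 = 1.013158
Decay factor = 0.5^1.013158 = 0.49546052
C(t) = 97.7 * 0.49546052 = 48.406 ng/mL

48.406


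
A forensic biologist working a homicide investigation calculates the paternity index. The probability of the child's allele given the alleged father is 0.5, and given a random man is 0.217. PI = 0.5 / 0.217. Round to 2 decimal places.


Paternity Index calculation:
PI = P(allele|father) / P(allele|random)
PI = 0.5 / 0.217
PI = 2.30

2.30


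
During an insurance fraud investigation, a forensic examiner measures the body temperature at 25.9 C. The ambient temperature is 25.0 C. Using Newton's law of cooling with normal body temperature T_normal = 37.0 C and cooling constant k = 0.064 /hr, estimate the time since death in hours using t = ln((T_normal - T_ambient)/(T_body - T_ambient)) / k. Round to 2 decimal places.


Using Newton's law of cooling:
t = ln((T_normal - T_ambient) / (T_body - T_ambient)) / k
T_normal - T_ambient = 12.0
T_body - T_ambient = 0.9
Ratio = 13.333333
ln(ratio) = 2.590267
t = 2.590267 / 0.064 = 40.47 hours

40.47


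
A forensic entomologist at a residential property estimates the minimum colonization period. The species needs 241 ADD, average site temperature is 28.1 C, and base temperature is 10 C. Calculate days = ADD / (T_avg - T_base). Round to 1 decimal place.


Insect development time:
Effective temperature = avg_temp - T_base = 28.1 - 10 = 18.1 C
Days = ADD / effective_temp = 241 / 18.1 = 13.3 days

13.3


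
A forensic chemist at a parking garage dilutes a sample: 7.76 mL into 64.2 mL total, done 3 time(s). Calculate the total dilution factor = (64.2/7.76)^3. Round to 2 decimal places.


Dilution factor calculation:
Single dilution = V_total / V_sample = 64.2 / 7.76 ≈ 8.273196
Number of dilutions = 3
Total DF = (64.2 / 7.76)^3 (full precision, rounded at the end) = 566.27

566.27


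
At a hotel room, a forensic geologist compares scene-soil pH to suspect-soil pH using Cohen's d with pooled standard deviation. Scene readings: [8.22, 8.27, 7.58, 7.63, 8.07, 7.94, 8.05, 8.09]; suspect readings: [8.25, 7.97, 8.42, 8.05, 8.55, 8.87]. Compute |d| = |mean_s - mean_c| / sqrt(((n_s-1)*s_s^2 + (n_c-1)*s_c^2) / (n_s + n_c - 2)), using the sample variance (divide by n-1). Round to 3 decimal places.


Pooled-variance Cohen's d for soil pH comparison:
Scene mean = 63.85 / 8 = 7.98125
Suspect mean = 50.11 / 6 = 8.351667
Scene sample variance s_s^2 = 0.064413
Suspect sample variance s_c^2 = 0.111937
Pooled variance = ((n_s-1)*s_s^2 + (n_c-1)*s_c^2) / (n_s + n_c - 2) = 0.084214
Pooled SD = sqrt(0.084214) = 0.290196
Mean difference = -0.370417
|d| = |-0.370417| / 0.290196 = 1.276

1.276


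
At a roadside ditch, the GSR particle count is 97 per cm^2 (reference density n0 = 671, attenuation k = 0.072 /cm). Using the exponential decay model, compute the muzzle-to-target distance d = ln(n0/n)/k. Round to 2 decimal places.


GSR distance calculation:
n0/n = 671 / 97 = 6.917526
ln(n0/n) = 1.934058
d = 1.934058 / 0.072 = 26.86 cm

26.86


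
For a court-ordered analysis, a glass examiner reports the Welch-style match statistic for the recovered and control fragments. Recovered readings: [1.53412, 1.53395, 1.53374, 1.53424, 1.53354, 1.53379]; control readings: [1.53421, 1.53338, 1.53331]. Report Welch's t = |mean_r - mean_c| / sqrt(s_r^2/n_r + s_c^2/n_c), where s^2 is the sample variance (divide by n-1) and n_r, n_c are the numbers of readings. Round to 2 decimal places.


Welch's t-criterion for glass RI comparison:
Recovered mean = sum / n_r = 9.20338 / 6 = 1.5338967
Control mean = sum / n_c = 4.6009 / 3 = 1.5336333
Recovered sample variance s_r^2 = 6.67467e-08
Control sample variance s_c^2 = 2.50633e-07
Welch SE (unpooled) = sqrt(s_r^2/n_r + s_c^2/n_c) = sqrt(1.11244e-08 + 8.35444e-08) = sqrt(9.46688e-08) = 0.000307683
|mean_r - mean_c| = 0.000263333
t = 0.000263333 / 0.000307683 = 0.86

0.86


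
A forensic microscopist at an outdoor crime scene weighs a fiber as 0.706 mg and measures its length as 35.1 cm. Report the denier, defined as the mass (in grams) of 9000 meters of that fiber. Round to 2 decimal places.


Denier calculation:
Mass in grams = 0.706 mg / 1000 = 0.000706 g
Length in meters = 35.1 cm / 100 = 0.351 m
Linear density = mass / length = 0.000706 / 0.351 = 0.0020114 g/m
Denier = (g/m) * 9000 = 0.0020114 * 9000 = 18.10

18.10
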